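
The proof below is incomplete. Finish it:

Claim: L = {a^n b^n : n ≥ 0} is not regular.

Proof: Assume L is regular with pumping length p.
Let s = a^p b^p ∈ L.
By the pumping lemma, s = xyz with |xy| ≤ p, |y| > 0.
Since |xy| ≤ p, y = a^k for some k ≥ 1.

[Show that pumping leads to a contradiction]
Consider xy²z = a^(p+k) b^p.

Since k ≥ 1, we have p + k > p.
So xy²z has more a's than b's: (p+k) a's vs p b's.
This means xy²z ∉ L because a^n b^n requires equal counts.

This contradicts the pumping lemma which states xy²z ∈ L.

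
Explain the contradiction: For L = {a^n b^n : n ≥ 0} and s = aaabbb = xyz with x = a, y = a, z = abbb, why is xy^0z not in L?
xy⁰z = aabbb ∉ L

Pumping with i = 0 replaces y = a by y⁰ = ε:
- Original: s = xyz = aaabbb; aaabbb = a^3 b^3 has equal counts (3 = 3), so it is in L
- Pumped: xy⁰z = a · ε · abbb = aabbb
- aabbb has 2 a's and 3 b's; 2 ≠ 3, so it is not in L

The pumping lemma would require xy⁰z ∈ L, so this decomposition yields a contradiction.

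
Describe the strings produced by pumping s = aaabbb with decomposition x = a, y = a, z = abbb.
{xy^i z : i ≥ 0} = {a^(2+i) b^3 : i ≥ 0} = {aabbb, aaabbb, aaaabbb, ...}

With x = a, y = a, z = abbb: Starting with aaabbb and pumping the second 'a', we get strings with 2+i a's followed by 3 b's for i = 0, 1, 2, ...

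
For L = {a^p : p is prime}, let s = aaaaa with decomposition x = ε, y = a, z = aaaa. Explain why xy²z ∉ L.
xy²z = aaaaaa ∉ L

Pumping with i = 2 replaces y = a by y² = aa:
- Original: s = xyz = aaaaa; aaaaa has length 5, which is prime, so it is in L
- Pumped: xy²z = ε · aa · aaaa = aaaaaa
- aaaaaa has length 6 = 2 × 3, which is not prime, so it is not in L

The pumping lemma would require xy²z ∈ L, so this decomposition yields a contradiction.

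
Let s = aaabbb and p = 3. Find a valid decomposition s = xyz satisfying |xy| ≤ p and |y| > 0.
x = '', y = 'a', z = 'aabbb'

For s = aaabbb and p = 3, one valid decomposition is:
- x = '' (length 0)
- y = 'a' (length 1)
- z = 'aabbb' (length 5)

Verification:
- xyz = '' + 'a' + 'aabbb' = aaabbb ✓
- |xy| = 1 ≤ 3 ✓
- |y| = 1 > 0 ✓

All pumping lemma constraints are satisfied.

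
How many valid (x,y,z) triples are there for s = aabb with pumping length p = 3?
6

For s = 'aabb' with pumping length p = 3:

Constraints: |xy| ≤ 3, |y| > 0

Valid decompositions (|xy| ≤ p, |y| ≥ 1):
  • x='', y='a', z='abb'
  • x='a', y='a', z='bb'
  • x='', y='aa', z='bb'
  • x='aa', y='b', z='b'
  • x='a', y='ab', z='b'
  • x='', y='aab', z='b'

Total count: 6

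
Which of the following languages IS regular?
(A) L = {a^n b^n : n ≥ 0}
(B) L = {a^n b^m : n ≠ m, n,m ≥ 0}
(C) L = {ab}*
(C) {ab}*

(C) L = {ab}* is regular.

This can be recognized by a finite automaton (DFA/NFA).
Regular expressions like {ab}* define regular languages.

The other choices are not regular:
- {a^n b^n : n ≥ 0}: After pumping, the number of a's and b's become unequal
- {a^n b^m : n ≠ m, n,m ≥ 0}: After pumping a's, we can make n = m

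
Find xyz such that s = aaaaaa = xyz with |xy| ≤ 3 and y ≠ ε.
x = 'a', y = 'a', z = 'aaaa'

For s = aaaaaa and p = 3, one valid decomposition is:
- x = 'a' (length 1)
- y = 'a' (length 1)
- z = 'aaaa' (length 4)

Verification:
- xyz = 'a' + 'a' + 'aaaa' = aaaaaa ✓
- |xy| = 2 ≤ 3 ✓
- |y| = 1 > 0 ✓

All pumping lemma constraints are satisfied.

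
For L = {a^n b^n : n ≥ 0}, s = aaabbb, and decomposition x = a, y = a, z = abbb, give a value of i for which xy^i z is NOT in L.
i = 2

xy²z = a · aa · abbb = aaaabbb; aaaabbb has 4 a's and 3 b's; 4 ≠ 3, so it is not in L.
(Other choices also work, e.g. i = 0, 3; only i = 1 is guaranteed to stay in L since xy¹z = s.)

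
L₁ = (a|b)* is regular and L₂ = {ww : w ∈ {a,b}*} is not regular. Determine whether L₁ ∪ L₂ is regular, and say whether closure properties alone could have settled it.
Yes — L₁ ∪ L₂ is regular.

{ww} ⊆ (a|b)*, so L₁ ∪ L₂ = (a|b)*, which is regular.

Note that the bare facts "L₁ regular, L₂ non-regular" do not settle the question by themselves: the closure of regular languages under ∪, ∩, complement and difference applies only when BOTH operands are regular. With a non-regular operand the result can come out regular or non-regular depending on the specific languages, so one has to work out L₁ ∪ L₂ for this particular pair, as above.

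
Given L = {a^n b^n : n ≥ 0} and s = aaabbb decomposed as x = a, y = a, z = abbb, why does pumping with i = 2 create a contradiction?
xy²z = aaaabbb ∉ L

Pumping with i = 2 replaces y = a by y² = aa:
- Original: s = xyz = aaabbb; aaabbb = a^3 b^3 has equal counts (3 = 3), so it is in L
- Pumped: xy²z = a · aa · abbb = aaaabbb
- aaaabbb has 4 a's and 3 b's; 4 ≠ 3, so it is not in L

The pumping lemma would require xy²z ∈ L, so this decomposition yields a contradiction.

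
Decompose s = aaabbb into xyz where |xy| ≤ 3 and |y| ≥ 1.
x = '', y = 'aa', z = 'abbb'

For s = aaabbb and p = 3, one valid decomposition is:
- x = '' (length 0)
- y = 'aa' (length 2)
- z = 'abbb' (length 4)

Verification:
- xyz = '' + 'aa' + 'abbb' = aaabbb ✓
- |xy| = 2 ≤ 3 ✓
- |y| = 2 > 0 ✓

All pumping lemma constraints are satisfied.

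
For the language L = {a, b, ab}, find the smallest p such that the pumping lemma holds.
p = 3

For a finite language L, the pumping lemma holds vacuously if p > max|s| for s ∈ L.

The longest string in L = {a, b, ab} has length 2.
If p = 3, then no string s ∈ L has |s| ≥ p, so the condition is vacuously true.

The minimum pumping length is p = 3.

Why no smaller p works: for any p ≤ 2, the longest string s ∈ L has |s| = 2 ≥ p, so it would
have to be pumpable; but pumping up (i = 2, 3, ...) produces ever longer strings, which cannot all lie in the
finite language L. So the pumping property fails for every p ≤ 2.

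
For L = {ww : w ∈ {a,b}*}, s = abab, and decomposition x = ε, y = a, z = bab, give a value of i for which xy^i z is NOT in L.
i = 0

xy⁰z = ε · ε · bab = bab; bab has odd length 3, so it cannot be written as ww and is not in L.
(Other choices also work, e.g. i = 2, 3; only i = 1 is guaranteed to stay in L since xy¹z = s.)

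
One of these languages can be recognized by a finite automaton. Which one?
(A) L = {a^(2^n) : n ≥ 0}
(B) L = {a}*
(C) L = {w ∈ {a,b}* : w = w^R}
(B) {a}*

(B) L = {a}* is regular.

This can be recognized by a finite automaton (DFA/NFA).
Regular expressions like {a}* define regular languages.

The other choices are not regular:
- {w ∈ {a,b}* : w = w^R}: After pumping, the string is no longer symmetric
- {a^(2^n) : n ≥ 0}: After pumping, length is no longer a power of 2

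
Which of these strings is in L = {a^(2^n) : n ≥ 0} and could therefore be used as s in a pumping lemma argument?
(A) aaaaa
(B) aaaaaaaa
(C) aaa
(B) aaaaaaaa

The pumping lemma is applied to a string s that lies in L, so first check membership of each option:
- (A) aaaaa has length 5, strictly between 2^2 = 4 and 2^3 = 8, so it is not in L ✗
- (B) aaaaaaaa has length 8 = 2^3, so it is in L ✓
- (C) aaa has length 3, strictly between 2^1 = 2 and 2^2 = 4, so it is not in L ✗

Only (B) aaaaaaaa is in L, so it is the only candidate that could play the role of s.
(In a complete proof one picks s in terms of the pumping length p so that |s| ≥ p is guaranteed; a fixed string like aaaaaaaa illustrates the shape of such an s.)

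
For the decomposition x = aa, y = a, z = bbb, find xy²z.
aaaabbb

Given x = 'aa', y = 'a', z = 'bbb' and i = 2:

xy^2z = x + y·y·...·y (2 times) + z
       = 'aa' + 'a'^2 + 'bbb'
       = 'aa' + 'aa' + 'bbb'
       = 'aaaabbb'

The pumped string is 'aaaabbb' with length 7.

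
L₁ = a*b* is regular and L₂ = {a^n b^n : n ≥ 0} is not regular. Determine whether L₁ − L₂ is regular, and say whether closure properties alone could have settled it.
No — L₁ − L₂ is not regular.

a*b* − {a^n b^n} = {a^n b^m : n ≠ m}. If this were regular, then its complement intersected with a*b*, namely {a^n b^n : n ≥ 0}, would be regular too (closure under complement and intersection) — contradiction. So L₁ − L₂ is not regular.

Note that the bare facts "L₁ regular, L₂ non-regular" do not settle the question by themselves: the closure of regular languages under ∪, ∩, complement and difference applies only when BOTH operands are regular. With a non-regular operand the result can come out regular or non-regular depending on the specific languages, so one has to work out L₁ − L₂ for this particular pair, as above.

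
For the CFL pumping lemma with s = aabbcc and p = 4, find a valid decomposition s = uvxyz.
u='a', v='a', x='bb', y='c', z='c'

For s = aabbcc with pumping length p = 4:

One valid decomposition:
- u = 'a'
- v = 'a'
- x = 'bb'
- y = 'c'
- z = 'c'

Verification:
- uvxyz = 'a' + 'a' + 'bb' + 'c' + 'c' = aabbcc ✓
- |vxy| = |'abbc'| = 4 ≤ 4 ✓
- |vy| = |'ac'| = 2 > 0 ✓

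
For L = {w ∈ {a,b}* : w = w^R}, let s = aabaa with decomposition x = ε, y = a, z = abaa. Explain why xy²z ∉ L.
xy²z = aaabaa ∉ L

Pumping with i = 2 replaces y = a by y² = aa:
- Original: s = xyz = aabaa; aabaa reversed is aabaa, the same string, so it is a palindrome and is in L
- Pumped: xy²z = ε · aa · abaa = aaabaa
- aaabaa reversed is aabaaa ≠ aaabaa, so it is not a palindrome and is not in L

The pumping lemma would require xy²z ∈ L, so this decomposition yields a contradiction.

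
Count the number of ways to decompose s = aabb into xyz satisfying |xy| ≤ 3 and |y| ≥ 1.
6

For s = 'aabb' with pumping length p = 3:

Constraints: |xy| ≤ 3, |y| > 0

Valid decompositions (|xy| ≤ p, |y| ≥ 1):
  • x='', y='a', z='abb'
  • x='a', y='a', z='bb'
  • x='', y='aa', z='bb'
  • x='aa', y='b', z='b'
  • x='a', y='ab', z='b'
  • x='', y='aab', z='b'

Total count: 6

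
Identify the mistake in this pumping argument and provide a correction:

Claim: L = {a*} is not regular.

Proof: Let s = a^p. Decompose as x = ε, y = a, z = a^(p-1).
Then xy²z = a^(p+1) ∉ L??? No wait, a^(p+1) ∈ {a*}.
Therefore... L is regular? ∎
Error: The proof attempts to show a*  is not regular, but a* IS regular!

Correction: a* is a regular language (recognized by a simple DFA with one accepting state and self-loop on 'a'). The pumping lemma can only prove non-regularity, not regularity. For regular languages, pumping always works.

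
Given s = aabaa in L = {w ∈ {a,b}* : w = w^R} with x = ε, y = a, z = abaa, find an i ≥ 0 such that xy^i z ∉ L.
i = 2

xy²z = ε · aa · abaa = aaabaa; aaabaa reversed is aabaaa ≠ aaabaa, so it is not a palindrome and is not in L.
(Other choices also work, e.g. i = 0, 3; only i = 1 is guaranteed to stay in L since xy¹z = s.)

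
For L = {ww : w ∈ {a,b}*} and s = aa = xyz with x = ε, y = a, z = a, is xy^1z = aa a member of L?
Yes

xy¹z = ε · a · a = aa.
aa splits into halves a · a, which are equal, so it is in L (w = a).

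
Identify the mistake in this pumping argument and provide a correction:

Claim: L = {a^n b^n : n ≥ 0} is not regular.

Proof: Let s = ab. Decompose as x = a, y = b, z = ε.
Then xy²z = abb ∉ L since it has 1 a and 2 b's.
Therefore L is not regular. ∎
Error: The string s = ab might be shorter than the pumping length p.

Correction: Choose s = a^p b^p to ensure |s| ≥ p. Also, the decomposition is wrong: with |xy| ≤ p, y cannot include b's when s starts with p a's.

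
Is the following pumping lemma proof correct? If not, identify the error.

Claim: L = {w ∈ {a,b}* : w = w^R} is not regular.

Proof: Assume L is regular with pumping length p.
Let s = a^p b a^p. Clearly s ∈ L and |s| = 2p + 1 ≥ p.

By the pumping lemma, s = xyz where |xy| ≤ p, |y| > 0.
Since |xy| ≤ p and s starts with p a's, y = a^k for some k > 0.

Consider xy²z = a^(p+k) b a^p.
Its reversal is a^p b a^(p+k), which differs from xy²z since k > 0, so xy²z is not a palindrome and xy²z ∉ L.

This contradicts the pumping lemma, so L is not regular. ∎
The proof is correct.

This proof is valid because:
1. s = a^p b a^p is in L and is chosen in terms of p, so |s| ≥ p holds for every p
2. The decomposition analysis is correct: |xy| ≤ p forces y to lie inside the leading a's
3. The contradiction is valid: a^(p+k) b a^p has more a's before the b than after it, so it is not a palindrome
4. The conclusion follows logically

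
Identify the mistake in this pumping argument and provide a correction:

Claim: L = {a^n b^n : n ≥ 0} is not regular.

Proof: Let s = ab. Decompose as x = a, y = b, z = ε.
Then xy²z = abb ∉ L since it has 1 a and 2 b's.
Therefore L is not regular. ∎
Error: The string s = ab might be shorter than the pumping length p.

Correction: Choose s = a^p b^p to ensure |s| ≥ p. Also, the decomposition is wrong: with |xy| ≤ p, y cannot include b's when s starts with p a's.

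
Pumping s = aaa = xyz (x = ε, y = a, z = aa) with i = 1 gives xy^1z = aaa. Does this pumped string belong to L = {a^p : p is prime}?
Yes

xy¹z = ε · a · aa = aaa.
aaa has length 3, which is prime, so it is in L.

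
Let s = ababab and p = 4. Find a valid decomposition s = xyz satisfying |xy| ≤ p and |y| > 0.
x = '', y = 'a', z = 'babab'

For s = ababab and p = 4, one valid decomposition is:
- x = '' (length 0)
- y = 'a' (length 1)
- z = 'babab' (length 5)

Verification:
- xyz = '' + 'a' + 'babab' = ababab ✓
- |xy| = 1 ≤ 4 ✓
- |y| = 1 > 0 ✓

All pumping lemma constraints are satisfied.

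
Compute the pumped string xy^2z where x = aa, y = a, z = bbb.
aaaabbb

Given x = 'aa', y = 'a', z = 'bbb' and i = 2:

xy^2z = x + y·y·...·y (2 times) + z
       = 'aa' + 'a'^2 + 'bbb'
       = 'aa' + 'aa' + 'bbb'
       = 'aaaabbb'

The pumped string is 'aaaabbb' with length 7.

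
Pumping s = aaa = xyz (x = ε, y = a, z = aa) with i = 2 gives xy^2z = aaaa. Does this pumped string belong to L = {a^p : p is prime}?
No

xy²z = ε · aa · aa = aaaa.
aaaa has length 4 = 2 × 2, which is not prime, so it is not in L.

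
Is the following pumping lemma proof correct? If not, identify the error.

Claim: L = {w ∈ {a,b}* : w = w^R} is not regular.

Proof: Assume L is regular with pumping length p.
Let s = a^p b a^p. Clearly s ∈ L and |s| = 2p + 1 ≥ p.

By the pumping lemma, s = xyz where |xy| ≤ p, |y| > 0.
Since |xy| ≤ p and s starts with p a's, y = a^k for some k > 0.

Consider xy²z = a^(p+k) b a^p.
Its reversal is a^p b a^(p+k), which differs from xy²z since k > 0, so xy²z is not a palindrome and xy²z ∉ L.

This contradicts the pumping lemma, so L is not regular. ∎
The proof is correct.

This proof is valid because:
1. s = a^p b a^p is in L and is chosen in terms of p, so |s| ≥ p holds for every p
2. The decomposition analysis is correct: |xy| ≤ p forces y to lie inside the leading a's
3. The contradiction is valid: a^(p+k) b a^p has more a's before the b than after it, so it is not a palindrome
4. The conclusion follows logically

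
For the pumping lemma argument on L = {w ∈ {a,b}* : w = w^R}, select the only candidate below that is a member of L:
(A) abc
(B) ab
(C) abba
(C) abba

The pumping lemma is applied to a string s that lies in L, so first check membership of each option:
- (A) abc reversed is cba ≠ abc, so it is not a palindrome and is not in L ✗
- (B) ab reversed is ba ≠ ab, so it is not a palindrome and is not in L ✗
- (C) abba reversed is abba, the same string, so it is a palindrome and is in L ✓

Only (C) abba is in L, so it is the only candidate that could play the role of s.
(In a complete proof one picks s in terms of the pumping length p so that |s| ≥ p is guaranteed; a fixed string like abba illustrates the shape of such an s.)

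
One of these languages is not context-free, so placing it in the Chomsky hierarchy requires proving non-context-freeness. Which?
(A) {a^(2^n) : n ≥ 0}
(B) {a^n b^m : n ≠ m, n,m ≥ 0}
(A) {a^(2^n) : n ≥ 0}

(A) {a^(2^n) : n ≥ 0} requires the CFL pumping lemma.

- {a^n b^m : n ≠ m, n,m ≥ 0} is context-free (but not regular)
  • Can be shown non-regular with the regular pumping lemma
  • After pumping a's, we can make n = m

- {a^(2^n) : n ≥ 0} is NOT context-free
  • Requires the CFL pumping lemma to prove
  • Gaps between powers of 2 grow exponentially

The CFL pumping lemma is "stronger" in that it can prove non-membership
in the larger class of context-free languages.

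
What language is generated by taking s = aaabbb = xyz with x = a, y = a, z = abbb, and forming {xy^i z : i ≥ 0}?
{xy^i z : i ≥ 0} = {a^(2+i) b^3 : i ≥ 0} = {aabbb, aaabbb, aaaabbb, ...}

With x = a, y = a, z = abbb: Starting with aaabbb and pumping the second 'a', we get strings with 2+i a's followed by 3 b's for i = 0, 1, 2, ...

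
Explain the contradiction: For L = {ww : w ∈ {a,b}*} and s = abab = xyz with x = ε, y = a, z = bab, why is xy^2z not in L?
xy²z = aabab ∉ L

Pumping with i = 2 replaces y = a by y² = aa:
- Original: s = xyz = abab; abab splits into halves ab · ab, which are equal, so it is in L (w = ab)
- Pumped: xy²z = ε · aa · bab = aabab
- aabab has odd length 5, so it cannot be written as ww and is not in L

The pumping lemma would require xy²z ∈ L, so this decomposition yields a contradiction.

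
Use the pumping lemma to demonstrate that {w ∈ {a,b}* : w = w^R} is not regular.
Assume for contradiction that L is regular, and let p ≥ 1 be the pumping length given by the pumping lemma.
Choose s = a^p b a^p. Then s ∈ L (it reads the same in both directions) and |s| = 2p + 1 ≥ p.
By the pumping lemma, s = xyz for some x, y, z with |xy| ≤ p, |y| ≥ 1, and xy^i z ∈ L for every i ≥ 0.
Since |xy| ≤ p and the first p symbols of s are all a's, y = a^k for some k with 1 ≤ k ≤ p.

Take i = 2: xy²z = a^(p + k) b a^p.
Its reversal is a^p b a^(p + k). These differ because the block of a's before the unique b has length p + k in one and p in the other, and p + k ≠ p since k ≥ 1. So xy²z is not a palindrome, i.e. xy²z ∉ L.

This contradicts the pumping lemma, which requires xy^i z ∈ L for all i ≥ 0.
Hence L = {w ∈ {a,b}* : w = w^R} is not regular. ∎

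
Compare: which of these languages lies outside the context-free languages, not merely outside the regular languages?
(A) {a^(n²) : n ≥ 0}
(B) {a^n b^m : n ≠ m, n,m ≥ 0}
(A) {a^(n²) : n ≥ 0}

(A) {a^(n²) : n ≥ 0} requires the CFL pumping lemma.

- {a^n b^m : n ≠ m, n,m ≥ 0} is context-free (but not regular)
  • Can be shown non-regular with the regular pumping lemma
  • After pumping a's, we can make n = m

- {a^(n²) : n ≥ 0} is NOT context-free
  • Requires the CFL pumping lemma to prove
  • Gaps between squares grow unboundedly

The CFL pumping lemma is "stronger" in that it can prove non-membership
in the larger class of context-free languages.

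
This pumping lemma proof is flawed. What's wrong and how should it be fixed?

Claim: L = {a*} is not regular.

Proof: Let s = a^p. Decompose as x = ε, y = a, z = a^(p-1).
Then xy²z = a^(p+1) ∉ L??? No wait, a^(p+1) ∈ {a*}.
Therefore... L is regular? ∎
Error: The proof attempts to show a*  is not regular, but a* IS regular!

Correction: a* is a regular language (recognized by a simple DFA with one accepting state and self-loop on 'a'). The pumping lemma can only prove non-regularity, not regularity. For regular languages, pumping always works.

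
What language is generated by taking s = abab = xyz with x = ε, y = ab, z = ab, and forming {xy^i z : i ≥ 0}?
{xy^i z : i ≥ 0} = {(ab)^(i+1) : i ≥ 0} = {ab, abab, ababab, ...}

With x = ε, y = ab, z = ab: Pumping 'ab' gives strings of alternating a's and b's.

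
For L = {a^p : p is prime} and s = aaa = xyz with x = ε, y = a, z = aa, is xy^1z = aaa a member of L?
Yes

xy¹z = ε · a · aa = aaa.
aaa has length 3, which is prime, so it is in L.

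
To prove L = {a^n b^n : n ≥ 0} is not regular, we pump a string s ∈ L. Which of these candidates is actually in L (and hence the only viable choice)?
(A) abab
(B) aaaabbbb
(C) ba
(B) aaaabbbb

The pumping lemma is applied to a string s that lies in L, so first check membership of each option:
- (A) abab has an a after a b, so it is not of the form a^n b^n and is not in L ✗
- (B) aaaabbbb = a^4 b^4 has equal counts (4 = 4), so it is in L ✓
- (C) ba has an a after a b, so it is not of the form a^n b^n and is not in L ✗

Only (B) aaaabbbb is in L, so it is the only candidate that could play the role of s.
(In a complete proof one picks s in terms of the pumping length p so that |s| ≥ p is guaranteed; a fixed string like aaaabbbb illustrates the shape of such an s.)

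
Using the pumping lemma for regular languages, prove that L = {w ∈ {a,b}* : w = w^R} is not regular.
Assume for contradiction that L is regular, and let p ≥ 1 be the pumping length given by the pumping lemma.
Choose s = a^p b a^p. Then s ∈ L (it reads the same in both directions) and |s| = 2p + 1 ≥ p.
By the pumping lemma, s = xyz for some x, y, z with |xy| ≤ p, |y| ≥ 1, and xy^i z ∈ L for every i ≥ 0.
Since |xy| ≤ p and the first p symbols of s are all a's, y = a^k for some k with 1 ≤ k ≤ p.

Take i = 0: xy⁰z = a^(p − k) b a^p.
Its reversal is a^p b a^(p − k). These differ because the block of a's before the unique b has length p − k in one and p in the other, and p − k ≠ p since k ≥ 1. So xy⁰z is not a palindrome, i.e. xy⁰z ∉ L.

This contradicts the pumping lemma, which requires xy^i z ∈ L for all i ≥ 0.
Hence L = {w ∈ {a,b}* : w = w^R} is not regular. ∎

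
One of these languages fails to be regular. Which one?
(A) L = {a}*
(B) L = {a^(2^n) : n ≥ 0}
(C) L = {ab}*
(B) {a^(2^n) : n ≥ 0}

(B) L = {a^(2^n) : n ≥ 0} is NOT regular.

The pumping lemma can be used to prove this:
After pumping, length is no longer a power of 2

The other languages are regular because they can be recognized by finite automata.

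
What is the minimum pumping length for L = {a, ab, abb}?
p = 4

For a finite language L, the pumping lemma holds vacuously if p > max|s| for s ∈ L.

The longest string in L = {a, ab, abb} has length 3.
If p = 4, then no string s ∈ L has |s| ≥ p, so the condition is vacuously true.

The minimum pumping length is p = 4.

Why no smaller p works: for any p ≤ 3, the longest string s ∈ L has |s| = 3 ≥ p, so it would
have to be pumpable; but pumping up (i = 2, 3, ...) produces ever longer strings, which cannot all lie in the
finite language L. So the pumping property fails for every p ≤ 3.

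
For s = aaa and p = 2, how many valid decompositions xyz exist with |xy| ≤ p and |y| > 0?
3

For s = 'aaa' with pumping length p = 2:

Constraints: |xy| ≤ 2, |y| > 0

Valid decompositions (|xy| ≤ p, |y| ≥ 1):
  • x='', y='a', z='aa'
  • x='a', y='a', z='a'
  • x='', y='aa', z='a'

Total count: 3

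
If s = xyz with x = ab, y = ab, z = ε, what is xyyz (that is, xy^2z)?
ababab

Given x = 'ab', y = 'ab', z = '' and i = 2:

xy^2z = x + y·y·...·y (2 times) + z
       = 'ab' + 'ab'^2 + ''
       = 'ab' + 'abab' + ''
       = 'ababab'

The pumped string is 'ababab' with length 6.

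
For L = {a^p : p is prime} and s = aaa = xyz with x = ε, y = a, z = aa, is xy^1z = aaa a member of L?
Yes

xy¹z = ε · a · aa = aaa.
aaa has length 3, which is prime, so it is in L.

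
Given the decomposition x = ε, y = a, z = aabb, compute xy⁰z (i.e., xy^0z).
aabb

Given x = '', y = 'a', z = 'aabb' and i = 0:

xy^0z = x + y·y·...·y (0 times) + z
       = '' + 'a'^0 + 'aabb'
       = '' + '' + 'aabb'
       = 'aabb'

The pumped string is 'aabb' with length 4.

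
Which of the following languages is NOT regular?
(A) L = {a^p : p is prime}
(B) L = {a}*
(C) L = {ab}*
(A) {a^p : p is prime}

(A) L = {a^p : p is prime} is NOT regular.

The pumping lemma can be used to prove this:
After pumping, the length becomes composite

The other languages are regular because they can be recognized by finite automata.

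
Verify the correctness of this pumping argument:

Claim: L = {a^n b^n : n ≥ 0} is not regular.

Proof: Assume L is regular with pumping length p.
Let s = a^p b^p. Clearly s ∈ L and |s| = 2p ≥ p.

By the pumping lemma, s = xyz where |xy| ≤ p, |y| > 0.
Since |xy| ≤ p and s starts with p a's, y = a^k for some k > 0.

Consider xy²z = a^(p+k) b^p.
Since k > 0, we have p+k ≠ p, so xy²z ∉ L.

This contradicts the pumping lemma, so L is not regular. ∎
The proof is correct.

This proof is valid because:
1. The string s = a^p b^p is correctly in L
2. The decomposition analysis is correct: y must consist only of a's
3. The contradiction is valid: pumping increases a's but not b's
4. The conclusion follows logically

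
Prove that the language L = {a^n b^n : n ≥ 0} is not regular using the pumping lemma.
Assume for contradiction that L is regular, and let p ≥ 1 be the pumping length given by the pumping lemma.
Choose s = a^p b^p. Then s ∈ L and |s| = 2p ≥ p.
By the pumping lemma, s = xyz for some x, y, z with |xy| ≤ p, |y| ≥ 1, and xy^i z ∈ L for every i ≥ 0.
Since |xy| ≤ p and the first p symbols of s are all a's, we must have y = a^k for some k with 1 ≤ k ≤ p.

Take i = 3: xy³z = a^(p + 2k) b^p.
This string has p + 2k a's but p b's, and p + 2k > p because k ≥ 1. So xy³z ∉ L.

This contradicts the pumping lemma, which requires xy^i z ∈ L for all i ≥ 0.
Hence L = {a^n b^n : n ≥ 0} is not regular. ∎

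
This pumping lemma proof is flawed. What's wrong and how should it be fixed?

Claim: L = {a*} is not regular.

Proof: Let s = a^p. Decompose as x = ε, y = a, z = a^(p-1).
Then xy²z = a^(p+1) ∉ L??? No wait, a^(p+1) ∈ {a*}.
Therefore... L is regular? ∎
Error: The proof attempts to show a*  is not regular, but a* IS regular!

Correction: a* is a regular language (recognized by a simple DFA with one accepting state and self-loop on 'a'). The pumping lemma can only prove non-regularity, not regularity. For regular languages, pumping always works.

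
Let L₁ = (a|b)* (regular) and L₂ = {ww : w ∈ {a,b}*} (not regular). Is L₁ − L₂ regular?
No — L₁ − L₂ is not regular.

L₁ − L₂ is the complement of {ww} within {a,b}*. If it were regular, its complement {ww} would be regular as well (regular languages are closed under complement) — contradiction. So L₁ − L₂ is not regular.

Note that the bare facts "L₁ regular, L₂ non-regular" do not settle the question by themselves: the closure of regular languages under ∪, ∩, complement and difference applies only when BOTH operands are regular. With a non-regular operand the result can come out regular or non-regular depending on the specific languages, so one has to work out L₁ − L₂ for this particular pair, as above.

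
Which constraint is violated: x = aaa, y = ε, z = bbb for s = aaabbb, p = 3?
Violated: |y| > 0

The decomposition x = aaa, y = ε, z = bbb for s = aaabbb with p = 3
violates the constraint: |y| > 0

|y| = 0, but the pumping lemma requires |y| > 0 (y must be non-empty).

Pumping lemma constraints:
1. xyz = s (decomposition is valid)
2. |xy| ≤ p
3. |y| > 0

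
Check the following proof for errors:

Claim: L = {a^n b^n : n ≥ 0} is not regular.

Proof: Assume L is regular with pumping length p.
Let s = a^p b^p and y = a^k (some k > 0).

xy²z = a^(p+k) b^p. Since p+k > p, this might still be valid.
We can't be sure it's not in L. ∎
The proof is INCORRECT.

Error: The conclusion is wrong.
xy²z = a^(p+k) b^p is definitely NOT in L because the number of a's (p+k) ≠ number of b's (p).
The proof incorrectly doubts what is actually a valid contradiction.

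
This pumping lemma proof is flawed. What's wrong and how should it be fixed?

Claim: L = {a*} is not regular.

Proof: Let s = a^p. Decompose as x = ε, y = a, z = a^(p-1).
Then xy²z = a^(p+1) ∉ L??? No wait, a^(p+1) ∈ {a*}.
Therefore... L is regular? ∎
Error: The proof attempts to show a*  is not regular, but a* IS regular!

Correction: a* is a regular language (recognized by a simple DFA with one accepting state and self-loop on 'a'). The pumping lemma can only prove non-regularity, not regularity. For regular languages, pumping always works.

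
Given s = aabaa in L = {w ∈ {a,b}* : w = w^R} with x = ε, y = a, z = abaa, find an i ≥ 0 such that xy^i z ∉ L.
i = 0

xy⁰z = ε · ε · abaa = abaa; abaa reversed is aaba ≠ abaa, so it is not a palindrome and is not in L.
(Other choices also work, e.g. i = 2, 3; only i = 1 is guaranteed to stay in L since xy¹z = s.)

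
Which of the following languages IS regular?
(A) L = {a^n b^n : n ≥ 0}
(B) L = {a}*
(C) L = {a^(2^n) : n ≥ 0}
(B) {a}*

(B) L = {a}* is regular.

This can be recognized by a finite automaton (DFA/NFA).
Regular expressions like {a}* define regular languages.

The other choices are not regular:
- {a^n b^n : n ≥ 0}: After pumping, the number of a's and b's become unequal
- {a^(2^n) : n ≥ 0}: After pumping, length is no longer a power of 2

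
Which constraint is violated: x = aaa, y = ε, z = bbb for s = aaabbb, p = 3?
Violated: |y| > 0

The decomposition x = aaa, y = ε, z = bbb for s = aaabbb with p = 3
violates the constraint: |y| > 0

|y| = 0, but the pumping lemma requires |y| > 0 (y must be non-empty).

Pumping lemma constraints:
1. xyz = s (decomposition is valid)
2. |xy| ≤ p
3. |y| > 0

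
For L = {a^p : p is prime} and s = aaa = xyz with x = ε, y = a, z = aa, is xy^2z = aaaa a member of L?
No

xy²z = ε · aa · aa = aaaa.
aaaa has length 4 = 2 × 2, which is not prime, so it is not in L.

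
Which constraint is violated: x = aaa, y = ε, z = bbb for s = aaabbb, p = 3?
Violated: |y| > 0

The decomposition x = aaa, y = ε, z = bbb for s = aaabbb with p = 3
violates the constraint: |y| > 0

|y| = 0, but the pumping lemma requires |y| > 0 (y must be non-empty).

Pumping lemma constraints:
1. xyz = s (decomposition is valid)
2. |xy| ≤ p
3. |y| > 0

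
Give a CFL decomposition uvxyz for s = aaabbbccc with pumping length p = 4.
u='aa', v='a', x='bb', y='b', z='ccc'

For s = aaabbbccc with pumping length p = 4:

One valid decomposition:
- u = 'aa'
- v = 'a'
- x = 'bb'
- y = 'b'
- z = 'ccc'

Verification:
- uvxyz = 'aa' + 'a' + 'bb' + 'b' + 'ccc' = aaabbbccc ✓
- |vxy| = |'abbb'| = 4 ≤ 4 ✓
- |vy| = |'ab'| = 2 > 0 ✓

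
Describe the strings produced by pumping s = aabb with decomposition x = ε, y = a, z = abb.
{xy^i z : i ≥ 0} = {a^(i+1) b^2 : i ≥ 0} = {abb, aabb, aaabb, ...}

With x = ε, y = a, z = abb: Starting with aabb and pumping the first 'a' (z = abb keeps the second 'a'), we get strings with i+1 a's followed by 2 b's for i = 0, 1, 2, ...; note bb is not produced because z always contributes one a.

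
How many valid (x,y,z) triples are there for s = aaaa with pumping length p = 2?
3

For s = 'aaaa' with pumping length p = 2:

Constraints: |xy| ≤ 2, |y| > 0

Valid decompositions (|xy| ≤ p, |y| ≥ 1):
  • x='', y='a', z='aaa'
  • x='a', y='a', z='aa'
  • x='', y='aa', z='aa'

Total count: 3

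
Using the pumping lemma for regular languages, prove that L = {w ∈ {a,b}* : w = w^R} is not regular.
Assume for contradiction that L is regular, and let p ≥ 1 be the pumping length given by the pumping lemma.
Choose s = a^p b a^p. Then s ∈ L (it reads the same in both directions) and |s| = 2p + 1 ≥ p.
By the pumping lemma, s = xyz for some x, y, z with |xy| ≤ p, |y| ≥ 1, and xy^i z ∈ L for every i ≥ 0.
Since |xy| ≤ p and the first p symbols of s are all a's, y = a^k for some k with 1 ≤ k ≤ p.

Take i = 2: xy²z = a^(p + k) b a^p.
Its reversal is a^p b a^(p + k). These differ because the block of a's before the unique b has length p + k in one and p in the other, and p + k ≠ p since k ≥ 1. So xy²z is not a palindrome, i.e. xy²z ∉ L.

This contradicts the pumping lemma, which requires xy^i z ∈ L for all i ≥ 0.
Hence L = {w ∈ {a,b}* : w = w^R} is not regular. ∎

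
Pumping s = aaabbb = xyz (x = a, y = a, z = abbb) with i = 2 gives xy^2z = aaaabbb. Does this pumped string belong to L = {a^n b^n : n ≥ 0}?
No

xy²z = a · aa · abbb = aaaabbb.
aaaabbb has 4 a's and 3 b's; 4 ≠ 3, so it is not in L.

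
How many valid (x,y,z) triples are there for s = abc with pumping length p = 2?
3

For s = 'abc' with pumping length p = 2:

Constraints: |xy| ≤ 2, |y| > 0

Valid decompositions (|xy| ≤ p, |y| ≥ 1):
  • x='', y='a', z='bc'
  • x='a', y='b', z='c'
  • x='', y='ab', z='c'

Total count: 3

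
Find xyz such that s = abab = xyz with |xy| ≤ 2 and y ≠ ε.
x = '', y = 'ab', z = 'ab'

For s = abab and p = 2, one valid decomposition is:
- x = '' (length 0)
- y = 'ab' (length 2)
- z = 'ab' (length 2)

Verification:
- xyz = '' + 'ab' + 'ab' = abab ✓
- |xy| = 2 ≤ 2 ✓
- |y| = 2 > 0 ✓

All pumping lemma constraints are satisfied.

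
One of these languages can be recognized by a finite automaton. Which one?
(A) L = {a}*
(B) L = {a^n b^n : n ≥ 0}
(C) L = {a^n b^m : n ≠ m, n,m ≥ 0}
(A) {a}*

(A) L = {a}* is regular.

This can be recognized by a finite automaton (DFA/NFA).
Regular expressions like {a}* define regular languages.

The other choices are not regular:
- {a^n b^m : n ≠ m, n,m ≥ 0}: After pumping a's, we can make n = m
- {a^n b^n : n ≥ 0}: After pumping, the number of a's and b's become unequal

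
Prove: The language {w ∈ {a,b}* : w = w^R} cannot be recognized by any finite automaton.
Assume for contradiction that L is regular, and let p ≥ 1 be the pumping length given by the pumping lemma.
Choose s = a^p b a^p. Then s ∈ L (it reads the same in both directions) and |s| = 2p + 1 ≥ p.
By the pumping lemma, s = xyz for some x, y, z with |xy| ≤ p, |y| ≥ 1, and xy^i z ∈ L for every i ≥ 0.
Since |xy| ≤ p and the first p symbols of s are all a's, y = a^k for some k with 1 ≤ k ≤ p.

Take i = 0: xy⁰z = a^(p − k) b a^p.
Its reversal is a^p b a^(p − k). These differ because the block of a's before the unique b has length p − k in one and p in the other, and p − k ≠ p since k ≥ 1. So xy⁰z is not a palindrome, i.e. xy⁰z ∉ L.

This contradicts the pumping lemma, which requires xy^i z ∈ L for all i ≥ 0.
Hence L = {w ∈ {a,b}* : w = w^R} is not regular. ∎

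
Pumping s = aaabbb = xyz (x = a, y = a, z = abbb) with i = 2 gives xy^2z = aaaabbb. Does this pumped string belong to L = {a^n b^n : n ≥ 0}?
No

xy²z = a · aa · abbb = aaaabbb.
aaaabbb has 4 a's and 3 b's; 4 ≠ 3, so it is not in L.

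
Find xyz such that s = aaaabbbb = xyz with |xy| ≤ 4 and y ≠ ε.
x = '', y = 'aaaa', z = 'bbbb'

For s = aaaabbbb and p = 4, one valid decomposition is:
- x = '' (length 0)
- y = 'aaaa' (length 4)
- z = 'bbbb' (length 4)

Verification:
- xyz = '' + 'aaaa' + 'bbbb' = aaaabbbb ✓
- |xy| = 4 ≤ 4 ✓
- |y| = 4 > 0 ✓

All pumping lemma constraints are satisfied.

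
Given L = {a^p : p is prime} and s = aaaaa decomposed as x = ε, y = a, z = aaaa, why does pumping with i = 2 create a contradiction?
xy²z = aaaaaa ∉ L

Pumping with i = 2 replaces y = a by y² = aa:
- Original: s = xyz = aaaaa; aaaaa has length 5, which is prime, so it is in L
- Pumped: xy²z = ε · aa · aaaa = aaaaaa
- aaaaaa has length 6 = 2 × 3, which is not prime, so it is not in L

The pumping lemma would require xy²z ∈ L, so this decomposition yields a contradiction.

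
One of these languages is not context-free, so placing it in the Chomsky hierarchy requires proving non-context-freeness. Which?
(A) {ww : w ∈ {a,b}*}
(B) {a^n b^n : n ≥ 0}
(A) {ww : w ∈ {a,b}*}

(A) {ww : w ∈ {a,b}*} requires the CFL pumping lemma.

- {a^n b^n : n ≥ 0} is context-free (but not regular)
  • Can be shown non-regular with the regular pumping lemma
  • After pumping, the number of a's and b's become unequal

- {ww : w ∈ {a,b}*} is NOT context-free
  • Requires the CFL pumping lemma to prove
  • Cannot verify equality of two arbitrary substrings

The CFL pumping lemma is "stronger" in that it can prove non-membership
in the larger class of context-free languages.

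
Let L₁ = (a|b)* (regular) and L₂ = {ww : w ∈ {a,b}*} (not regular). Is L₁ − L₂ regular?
No — L₁ − L₂ is not regular.

L₁ − L₂ is the complement of {ww} within {a,b}*. If it were regular, its complement {ww} would be regular as well (regular languages are closed under complement) — contradiction. So L₁ − L₂ is not regular.

Note that the bare facts "L₁ regular, L₂ non-regular" do not settle the question by themselves: the closure of regular languages under ∪, ∩, complement and difference applies only when BOTH operands are regular. With a non-regular operand the result can come out regular or non-regular depending on the specific languages, so one has to work out L₁ − L₂ for this particular pair, as above.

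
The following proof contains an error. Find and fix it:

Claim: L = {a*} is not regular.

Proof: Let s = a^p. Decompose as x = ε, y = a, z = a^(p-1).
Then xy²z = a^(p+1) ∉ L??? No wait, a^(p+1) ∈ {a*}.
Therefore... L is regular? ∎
Error: The proof attempts to show a*  is not regular, but a* IS regular!

Correction: a* is a regular language (recognized by a simple DFA with one accepting state and self-loop on 'a'). The pumping lemma can only prove non-regularity, not regularity. For regular languages, pumping always works.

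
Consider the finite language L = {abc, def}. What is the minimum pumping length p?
p = 4

For a finite language L, the pumping lemma holds vacuously if p > max|s| for s ∈ L.

The longest string in L = {abc, def} has length 3.
If p = 4, then no string s ∈ L has |s| ≥ p, so the condition is vacuously true.

The minimum pumping length is p = 4.

Why no smaller p works: for any p ≤ 3, the longest string s ∈ L has |s| = 3 ≥ p, so it would
have to be pumpable; but pumping up (i = 2, 3, ...) produces ever longer strings, which cannot all lie in the
finite language L. So the pumping property fails for every p ≤ 3.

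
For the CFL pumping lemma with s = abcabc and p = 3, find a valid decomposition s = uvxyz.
u='ab', v='c', x='a', y='b', z='c'

For s = abcabc with pumping length p = 3:

One valid decomposition:
- u = 'ab'
- v = 'c'
- x = 'a'
- y = 'b'
- z = 'c'

Verification:
- uvxyz = 'ab' + 'c' + 'a' + 'b' + 'c' = abcabc ✓
- |vxy| = |'cab'| = 3 ≤ 3 ✓
- |vy| = |'cb'| = 2 > 0 ✓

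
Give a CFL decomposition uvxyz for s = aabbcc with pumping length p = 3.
u='aa', v='b', x='b', y='c', z='c'

For s = aabbcc with pumping length p = 3:

One valid decomposition:
- u = 'aa'
- v = 'b'
- x = 'b'
- y = 'c'
- z = 'c'

Verification:
- uvxyz = 'aa' + 'b' + 'b' + 'c' + 'c' = aabbcc ✓
- |vxy| = |'bbc'| = 3 ≤ 3 ✓
- |vy| = |'bc'| = 2 > 0 ✓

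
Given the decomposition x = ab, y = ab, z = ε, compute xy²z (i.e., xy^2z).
ababab

Given x = 'ab', y = 'ab', z = '' and i = 2:

xy^2z = x + y·y·...·y (2 times) + z
       = 'ab' + 'ab'^2 + ''
       = 'ab' + 'abab' + ''
       = 'ababab'

The pumped string is 'ababab' with length 6.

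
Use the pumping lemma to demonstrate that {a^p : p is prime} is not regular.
Assume for contradiction that L is regular, and let p ≥ 1 be the pumping length given by the pumping lemma.
Choose a prime q with q ≥ p (one exists because there are infinitely many primes) and let s = a^q. Then s ∈ L and |s| = q ≥ p.
By the pumping lemma, s = xyz for some x, y, z with |xy| ≤ p, |y| ≥ 1, and xy^i z ∈ L for every i ≥ 0.
Here y = a^k for some k with 1 ≤ k ≤ p, and xy^i z = a^(q + (i − 1)k) for every i ≥ 0.

Take i = q + 1: |xy^(q+1) z| = q + qk = q(k + 1).
Both factors satisfy q ≥ 2 and k + 1 ≥ 2, so q(k + 1) is composite, and xy^(q+1) z ∉ L.

This contradicts the pumping lemma, which requires xy^i z ∈ L for all i ≥ 0.
Hence L = {a^p : p is prime} is not regular. ∎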